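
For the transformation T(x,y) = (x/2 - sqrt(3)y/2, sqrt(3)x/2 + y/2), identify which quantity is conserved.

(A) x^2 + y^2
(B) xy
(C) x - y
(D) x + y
A

An expression E(x,y) is invariant under T if E(T(x,y)) = E(x,y). Here T(x,y) = (x/2 - sqrt(3)y/2, sqrt(3)x/2 + y/2).
Substitute the transformed coordinates into each option and compare with the original:
(A) x^2 + y^2  ->  (x/2 - sqrt(3)y/2)^2 + (sqrt(3)x/2 + y/2)^2 = x^2 + y^2   [equals x^2 + y^2: invariant]
(B) xy  ->  (x/2 - sqrt(3)y/2)(sqrt(3)x/2 + y/2) = sqrt(3)x^2/4 - xy/2 - sqrt(3)y^2/4   [differs from xy: not invariant]
(C) x - y  ->  (x/2 - sqrt(3)y/2) - (sqrt(3)x/2 + y/2) = -sqrt(3)x/2 + x/2 - sqrt(3)y/2 - y/2   [differs from x - y: not invariant]
(D) x + y  ->  (x/2 - sqrt(3)y/2) + (sqrt(3)x/2 + y/2) = x/2 + sqrt(3)x/2 - sqrt(3)y/2 + y/2   [differs from x + y: not invariant]

Only option (A), x^2 + y^2, is unchanged by the transformation.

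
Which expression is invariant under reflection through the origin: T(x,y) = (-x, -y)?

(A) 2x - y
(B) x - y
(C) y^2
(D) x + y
C

The map is reflection through the origin: T(x,y) = (-x, -y).
Substitute the transformed coordinates into each option and compare with the original:
(A) 2x - y  ->  2(-x) - (-y) = -2x + y   [differs from 2x - y: not invariant]
(B) x - y  ->  (-x) - (-y) = -x + y   [differs from x - y: not invariant]
(C) y^2  ->  (-y)^2 = y^2   [equals y^2: invariant]
(D) x + y  ->  (-x) + (-y) = -x - y   [differs from x + y: not invariant]

Only option (C), y^2, is unchanged by the transformation.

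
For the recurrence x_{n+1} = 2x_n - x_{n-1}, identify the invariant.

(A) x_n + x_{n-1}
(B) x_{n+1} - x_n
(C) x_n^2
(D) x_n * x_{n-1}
B

For the recurrence x_{n+1} = 2x_n - x_{n-1}:

If x_{n+1} = 2x_n - x_{n-1}, then:
x_{n+1} - x_n = x_n - x_{n-1}
The first difference is constant throughout the sequence.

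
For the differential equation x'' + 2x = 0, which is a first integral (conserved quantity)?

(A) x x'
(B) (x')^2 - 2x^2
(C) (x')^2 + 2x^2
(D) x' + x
C

A first integral I satisfies dI/dt = 0 along every solution. Differentiate each option and use the equation of motion:
(A) d/dt[x x'] = (x')^2 + x x'' = (x')^2 - 2x^2, not identically 0
(B) d/dt[(x')^2 - 2x^2] = 2x'x'' - 4x x' = -8x x', not identically 0
(C) d/dt[(x')^2 + 2x^2] = 2x'x'' + 4x x' = 2x'(-2x) + 4x x' = 0
(D) d/dt[x' + x] = x'' + x' = -2x + x', not identically 0

Only (C) has zero time-derivative. So the energy-like quantity (x')^2 + 2x^2 is the first integral.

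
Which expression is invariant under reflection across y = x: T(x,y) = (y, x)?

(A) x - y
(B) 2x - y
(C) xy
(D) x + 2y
C

The map is reflection across y = x: T(x,y) = (y, x).
Substitute the transformed coordinates into each option and compare with the original:
(A) x - y  ->  (y) - (x) = -x + y   [differs from x - y: not invariant]
(B) 2x - y  ->  2(y) - (x) = -x + 2y   [differs from 2x - y: not invariant]
(C) xy  ->  (y)(x) = xy   [equals xy: invariant]
(D) x + 2y  ->  (y) + 2(x) = 2x + y   [differs from x + 2y: not invariant]

Only option (C), xy, is unchanged by the transformation.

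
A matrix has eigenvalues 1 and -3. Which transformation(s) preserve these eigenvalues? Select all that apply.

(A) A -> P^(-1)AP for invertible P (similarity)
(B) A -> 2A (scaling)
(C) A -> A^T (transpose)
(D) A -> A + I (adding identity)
A and C

Eigenvalues are preserved by:
1. Similarity transformations: A -> P^(-1)AP (same characteristic polynomial)
2. Transpose: A^T has the same eigenvalues as A

Eigenvalues are NOT preserved by:
- Adding identity: eigenvalues become 1+1, -3+1
- Scaling: eigenvalues become 2, -6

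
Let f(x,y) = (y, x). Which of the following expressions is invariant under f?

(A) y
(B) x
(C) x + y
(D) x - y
C

For f(x,y) = (y, x):
After applying f: x' = y, y' = x. So x' + y' = y + x = x + y.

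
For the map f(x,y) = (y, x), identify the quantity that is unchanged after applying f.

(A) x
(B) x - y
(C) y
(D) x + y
D

For f(x,y) = (y, x):
After applying f: x' = y, y' = x. So x' + y' = y + x = x + y.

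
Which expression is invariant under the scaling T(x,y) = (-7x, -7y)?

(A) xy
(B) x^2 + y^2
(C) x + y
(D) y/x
D

Under the uniform scaling T(x,y) = (-7x, -7y):
Substitute the transformed coordinates into each option and compare with the original:
(A) xy  ->  (-7x)(-7y) = 49xy   [differs from xy: not invariant]
(B) x^2 + y^2  ->  (-7x)^2 + (-7y)^2 = 49x^2 + 49y^2   [differs from x^2 + y^2: not invariant]
(C) x + y  ->  (-7x) + (-7y) = -7x - 7y   [differs from x + y: not invariant]
(D) y/x  ->  (-7y)/(-7x) = y/x   [equals y/x: invariant]

Only option (D), y/x, is unchanged by the transformation.
The common factor -7 cancels in a ratio of coordinates, while sums, products and sums of squares pick up factors of -7 or 49.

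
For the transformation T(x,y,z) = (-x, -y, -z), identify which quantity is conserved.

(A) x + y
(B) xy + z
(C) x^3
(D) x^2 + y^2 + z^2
D

Apply T(x,y,z) = (-x, -y, -z) to each option, i.e. replace (x, y, z) by the transformed coordinates.
Substitute the transformed coordinates into each option and compare with the original:
(A) x + y  ->  (-x) + (-y) = -x - y   [differs from x + y: not invariant]
(B) xy + z  ->  (-x)(-y) + (-z) = xy - z   [differs from xy + z: not invariant]
(C) x^3  ->  (-x)^3 = -x^3   [differs from x^3: not invariant]
(D) x^2 + y^2 + z^2  ->  (-x)^2 + (-y)^2 + (-z)^2 = x^2 + y^2 + z^2   [equals x^2 + y^2 + z^2: invariant]

Only option (D), x^2 + y^2 + z^2, is unchanged by the transformation.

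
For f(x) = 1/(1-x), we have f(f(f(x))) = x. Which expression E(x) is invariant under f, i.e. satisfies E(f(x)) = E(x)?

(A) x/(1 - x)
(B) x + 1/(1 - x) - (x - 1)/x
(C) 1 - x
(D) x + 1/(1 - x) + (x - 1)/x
D

Replace x by f(x) = 1/(1 - x) in each option and simplify. As a quick numerical cross-check, also compare E(3) with E(f(3)) = E(-1/2).

(A) x/(1 - x)  ->  (1/(1 - x))/(1 - (1/(1 - x))) = -1/x; check: E(3) = -3/2 but E(-1/2) = -1/3.   [not invariant]
(B) x + 1/(1 - x) - (x - 1)/x  ->  (1/(1 - x)) + 1/(1 - (1/(1 - x))) - ((1/(1 - x)) - 1)/(1/(1 - x)) = (x^2(1 - x) - x + (x - 1)^2)/(x(x - 1)); check: E(3) = 11/6 but E(-1/2) = -17/6.   [not invariant]
(C) 1 - x  ->  1 - (1/(1 - x)) = x/(x - 1); check: E(3) = -2 but E(-1/2) = 3/2.   [not invariant]
(D) x + 1/(1 - x) + (x - 1)/x  ->  (1/(1 - x)) + 1/(1 - (1/(1 - x))) + ((1/(1 - x)) - 1)/(1/(1 - x)), which simplifies back to x + 1/(1 - x) + (x - 1)/x; check: E(3) = 19/6, E(-1/2) = 19/6.   [invariant]

Only (D) is unchanged. Indeed f(f(x)) = 1/(1 - 1/(1-x)) = (1-x)/(-x) = (x-1)/x, so E(x) = x + f(x) + f(f(x)) is the sum over the whole 3-cycle; applying f just permutes the three terms cyclically (x -> f(x) -> f(f(x)) -> x), leaving the sum unchanged.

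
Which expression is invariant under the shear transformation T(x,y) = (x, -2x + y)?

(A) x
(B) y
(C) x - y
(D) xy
A

Under the shear T(x,y) = (x, -2x + y):
Substitute the transformed coordinates into each option and compare with the original:
(A) x  ->  (x) = x   [equals x: invariant]
(B) y  ->  (-2x + y) = -2x + y   [differs from y: not invariant]
(C) x - y  ->  (x) - (-2x + y) = 3x - y   [differs from x - y: not invariant]
(D) xy  ->  (x)(-2x + y) = -2x^2 + xy   [differs from xy: not invariant]

Only option (A), x, is unchanged by the transformation.
A vertical shear moves points parallel to the y-axis, so the x-coordinate (and any function of x alone) is unchanged.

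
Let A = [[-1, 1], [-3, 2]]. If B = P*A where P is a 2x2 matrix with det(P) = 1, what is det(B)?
1

By the multiplicative property of determinants, det(B) = det(P*A) = det(P) * det(A) = det(A),
so the determinant is invariant under multiplication by any determinant-1 matrix; we just need det(A).

det(A) = (-1)(2) - (1)(-3) = -2 - (-3) = 1

Therefore det(B) = 1 * 1 = 1.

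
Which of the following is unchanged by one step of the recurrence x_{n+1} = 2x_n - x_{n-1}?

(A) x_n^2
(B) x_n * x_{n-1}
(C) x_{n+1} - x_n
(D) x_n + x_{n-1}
C

For the recurrence x_{n+1} = 2x_n - x_{n-1}:

If x_{n+1} = 2x_n - x_{n-1}, then:
x_{n+1} - x_n = x_n - x_{n-1}
The first difference is constant throughout the sequence.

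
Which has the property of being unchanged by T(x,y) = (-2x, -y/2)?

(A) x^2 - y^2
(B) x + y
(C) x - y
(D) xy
D

An expression E(x,y) is invariant under T if E(T(x,y)) = E(x,y). Here T(x,y) = (-2x, -y/2).
Substitute the transformed coordinates into each option and compare with the original:
(A) x^2 - y^2  ->  (-2x)^2 - (-y/2)^2 = 4x^2 - y^2/4   [differs from x^2 - y^2: not invariant]
(B) x + y  ->  (-2x) + (-y/2) = -2x - y/2   [differs from x + y: not invariant]
(C) x - y  ->  (-2x) - (-y/2) = -2x + y/2   [differs from x - y: not invariant]
(D) xy  ->  (-2x)(-y/2) = xy   [equals xy: invariant]

Only option (D), xy, is unchanged by the transformation.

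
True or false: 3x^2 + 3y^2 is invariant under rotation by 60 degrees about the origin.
True

Applying rotation by 60 degrees: x' = x*cos(60 degrees) - y*sin(60 degrees) = x/2 - sqrt(3)y/2, y' = x*sin(60 degrees) + y*cos(60 degrees) = sqrt(3)x/2 + y/2

Substituting into 3x^2 + 3y^2:
3(x/2 - sqrt(3)y/2)^2 + 3(sqrt(3)x/2 + y/2)^2
= 3x^2 + 3y^2

This equals the original expression 3x^2 + 3y^2, so it IS invariant.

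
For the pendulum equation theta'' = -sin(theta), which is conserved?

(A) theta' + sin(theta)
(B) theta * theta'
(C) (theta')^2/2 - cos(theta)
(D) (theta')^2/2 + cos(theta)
C

A first integral I satisfies dI/dt = 0 along every solution. Differentiate each option and use the equation of motion:
(A) d/dt[theta' + sin(theta)] = theta'' + cos(theta) theta' = -sin(theta) + theta' cos(theta), not identically 0
(B) d/dt[theta * theta'] = (theta')^2 + theta theta'' = (theta')^2 - theta sin(theta), not identically 0
(C) d/dt[(theta')^2/2 - cos(theta)] = theta' theta'' + sin(theta) theta' = theta'(-sin(theta)) + theta' sin(theta) = 0
(D) d/dt[(theta')^2/2 + cos(theta)] = theta' theta'' - sin(theta) theta' = -2 theta' sin(theta), not identically 0

Only (C) has zero time-derivative. This is the total energy: kinetic (theta')^2/2 plus potential -cos(theta).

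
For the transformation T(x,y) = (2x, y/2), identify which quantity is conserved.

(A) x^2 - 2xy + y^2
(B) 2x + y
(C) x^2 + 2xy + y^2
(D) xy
D

An expression E(x,y) is invariant under T if E(T(x,y)) = E(x,y). Here T(x,y) = (2x, y/2).
Substitute the transformed coordinates into each option and compare with the original:
(A) x^2 - 2xy + y^2  ->  (2x)^2 - 2(2x)(y/2) + (y/2)^2 = 4x^2 - 2xy + y^2/4   [differs from x^2 - 2xy + y^2: not invariant]
(B) 2x + y  ->  2(2x) + (y/2) = 4x + y/2   [differs from 2x + y: not invariant]
(C) x^2 + 2xy + y^2  ->  (2x)^2 + 2(2x)(y/2) + (y/2)^2 = 4x^2 + 2xy + y^2/4   [differs from x^2 + 2xy + y^2: not invariant]
(D) xy  ->  (2x)(y/2) = xy   [equals xy: invariant]

Only option (D), xy, is unchanged by the transformation.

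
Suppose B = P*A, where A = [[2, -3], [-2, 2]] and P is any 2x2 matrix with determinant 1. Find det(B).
-2

By the multiplicative property of determinants, det(B) = det(P*A) = det(P) * det(A) = det(A),
so the determinant is invariant under multiplication by any determinant-1 matrix; we just need det(A).

det(A) = (2)(2) - (-3)(-2) = 4 - 6 = -2

Therefore det(B) = 1 * (-2) = -2.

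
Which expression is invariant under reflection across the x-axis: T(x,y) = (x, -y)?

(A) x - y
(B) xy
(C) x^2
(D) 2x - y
C

The map is reflection across the x-axis: T(x,y) = (x, -y).
Substitute the transformed coordinates into each option and compare with the original:
(A) x - y  ->  (x) - (-y) = x + y   [differs from x - y: not invariant]
(B) xy  ->  (x)(-y) = -xy   [differs from xy: not invariant]
(C) x^2  ->  (x)^2 = x^2   [equals x^2: invariant]
(D) 2x - y  ->  2(x) - (-y) = 2x + y   [differs from 2x - y: not invariant]

Only option (C), x^2, is unchanged by the transformation.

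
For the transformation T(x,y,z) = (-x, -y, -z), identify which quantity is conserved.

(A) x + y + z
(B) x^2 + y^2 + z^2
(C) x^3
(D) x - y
B

Apply T(x,y,z) = (-x, -y, -z) to each option, i.e. replace (x, y, z) by the transformed coordinates.
Substitute the transformed coordinates into each option and compare with the original:
(A) x + y + z  ->  (-x) + (-y) + (-z) = -x - y - z   [differs from x + y + z: not invariant]
(B) x^2 + y^2 + z^2  ->  (-x)^2 + (-y)^2 + (-z)^2 = x^2 + y^2 + z^2   [equals x^2 + y^2 + z^2: invariant]
(C) x^3  ->  (-x)^3 = -x^3   [differs from x^3: not invariant]
(D) x - y  ->  (-x) - (-y) = -x + y   [differs from x - y: not invariant]

Only option (B), x^2 + y^2 + z^2, is unchanged by the transformation.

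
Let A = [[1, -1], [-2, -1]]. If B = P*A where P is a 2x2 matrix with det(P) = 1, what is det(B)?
-3

By the multiplicative property of determinants, det(B) = det(P*A) = det(P) * det(A) = det(A),
so the determinant is invariant under multiplication by any determinant-1 matrix; we just need det(A).

det(A) = (1)(-1) - (-1)(-2) = -1 - 2 = -3

Therefore det(B) = 1 * (-3) = -3.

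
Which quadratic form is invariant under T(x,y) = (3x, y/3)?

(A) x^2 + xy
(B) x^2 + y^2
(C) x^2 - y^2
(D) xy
D

T multiplies x by 3 and divides y by 3.
Substitute the transformed coordinates into each option and compare with the original:
(A) x^2 + xy  ->  (3x)^2 + (3x)(y/3) = 9x^2 + xy   [differs from x^2 + xy: not invariant]
(B) x^2 + y^2  ->  (3x)^2 + (y/3)^2 = 9x^2 + y^2/9   [differs from x^2 + y^2: not invariant]
(C) x^2 - y^2  ->  (3x)^2 - (y/3)^2 = 9x^2 - y^2/9   [differs from x^2 - y^2: not invariant]
(D) xy  ->  (3x)(y/3) = xy   [equals xy: invariant]

Only option (D), xy, is unchanged by the transformation.
The factors 3 and 1/3 cancel only in the pure product xy.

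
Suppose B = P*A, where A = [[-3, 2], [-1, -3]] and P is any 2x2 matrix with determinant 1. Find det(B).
11

By the multiplicative property of determinants, det(B) = det(P*A) = det(P) * det(A) = det(A),
so the determinant is invariant under multiplication by any determinant-1 matrix; we just need det(A).

det(A) = (-3)(-3) - (2)(-1) = 9 - (-2) = 11

Therefore det(B) = 1 * 11 = 11.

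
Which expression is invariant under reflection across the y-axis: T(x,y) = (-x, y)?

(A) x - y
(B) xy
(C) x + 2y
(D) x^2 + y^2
D

The map is reflection across the y-axis: T(x,y) = (-x, y).
Substitute the transformed coordinates into each option and compare with the original:
(A) x - y  ->  (-x) - (y) = -x - y   [differs from x - y: not invariant]
(B) xy  ->  (-x)(y) = -xy   [differs from xy: not invariant]
(C) x + 2y  ->  (-x) + 2(y) = -x + 2y   [differs from x + 2y: not invariant]
(D) x^2 + y^2  ->  (-x)^2 + (y)^2 = x^2 + y^2   [equals x^2 + y^2: invariant]

Only option (D), x^2 + y^2, is unchanged by the transformation.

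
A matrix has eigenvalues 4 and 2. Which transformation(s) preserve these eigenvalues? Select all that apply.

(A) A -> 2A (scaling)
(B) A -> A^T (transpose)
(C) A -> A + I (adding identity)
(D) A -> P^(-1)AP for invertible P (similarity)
B and D

Eigenvalues are preserved by:
1. Similarity transformations: A -> P^(-1)AP (same characteristic polynomial)
2. Transpose: A^T has the same eigenvalues as A

Eigenvalues are NOT preserved by:
- Adding identity: eigenvalues become 4+1, 2+1
- Scaling: eigenvalues become 8, 4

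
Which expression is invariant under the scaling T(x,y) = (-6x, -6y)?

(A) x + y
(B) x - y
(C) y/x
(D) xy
C

Under the uniform scaling T(x,y) = (-6x, -6y):
Substitute the transformed coordinates into each option and compare with the original:
(A) x + y  ->  (-6x) + (-6y) = -6x - 6y   [differs from x + y: not invariant]
(B) x - y  ->  (-6x) - (-6y) = -6x + 6y   [differs from x - y: not invariant]
(C) y/x  ->  (-6y)/(-6x) = y/x   [equals y/x: invariant]
(D) xy  ->  (-6x)(-6y) = 36xy   [differs from xy: not invariant]

Only option (C), y/x, is unchanged by the transformation.
The common factor -6 cancels in a ratio of coordinates, while sums, products and sums of squares pick up factors of -6 or 36.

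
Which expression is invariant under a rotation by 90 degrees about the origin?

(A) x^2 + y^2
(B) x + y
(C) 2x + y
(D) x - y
A

A rotation by 90 degrees sends (x, y) to (-y, x).
Substitute the transformed coordinates into each option and compare with the original:
(A) x^2 + y^2  ->  (-y)^2 + (x)^2 = x^2 + y^2   [equals x^2 + y^2: invariant]
(B) x + y  ->  (-y) + (x) = x - y   [differs from x + y: not invariant]
(C) 2x + y  ->  2(-y) + (x) = x - 2y   [differs from 2x + y: not invariant]
(D) x - y  ->  (-y) - (x) = -x - y   [differs from x - y: not invariant]

Only option (A), x^2 + y^2, is unchanged by the transformation.
Geometrically, x^2 + y^2 is the squared distance from the origin, which every rotation about the origin preserves.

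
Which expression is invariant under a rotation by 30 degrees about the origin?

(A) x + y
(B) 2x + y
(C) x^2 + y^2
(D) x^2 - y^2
C

A rotation by 30 degrees sends (x, y) to (sqrt(3)x/2 - y/2, x/2 + sqrt(3)y/2).
Substitute the transformed coordinates into each option and compare with the original:
(A) x + y  ->  (sqrt(3)x/2 - y/2) + (x/2 + sqrt(3)y/2) = x/2 + sqrt(3)x/2 - y/2 + sqrt(3)y/2   [differs from x + y: not invariant]
(B) 2x + y  ->  2(sqrt(3)x/2 - y/2) + (x/2 + sqrt(3)y/2) = x/2 + sqrt(3)x - y + sqrt(3)y/2   [differs from 2x + y: not invariant]
(C) x^2 + y^2  ->  (sqrt(3)x/2 - y/2)^2 + (x/2 + sqrt(3)y/2)^2 = x^2 + y^2   [equals x^2 + y^2: invariant]
(D) x^2 - y^2  ->  (sqrt(3)x/2 - y/2)^2 - (x/2 + sqrt(3)y/2)^2 = x^2/2 - sqrt(3)xy - y^2/2   [differs from x^2 - y^2: not invariant]

Only option (C), x^2 + y^2, is unchanged by the transformation.
Geometrically, x^2 + y^2 is the squared distance from the origin, which every rotation about the origin preserves.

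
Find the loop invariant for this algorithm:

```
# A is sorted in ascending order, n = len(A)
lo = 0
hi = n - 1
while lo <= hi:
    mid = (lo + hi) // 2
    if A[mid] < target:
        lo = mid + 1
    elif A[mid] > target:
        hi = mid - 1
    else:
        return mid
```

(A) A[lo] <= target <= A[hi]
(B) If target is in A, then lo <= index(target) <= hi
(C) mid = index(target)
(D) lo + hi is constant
B

A loop invariant must hold before the first iteration and be re-established by every execution of the body.

(B) If target is in A, then lo <= index(target) <= hi: Before the loop [lo, hi] = [0, n-1] covers every index. When A[mid] < target, sortedness puts target strictly to the right of mid, so setting lo = mid + 1 keeps index(target) in [lo, hi]; symmetrically for hi = mid - 1. Hence 'if target is in A then lo <= index(target) <= hi' holds after every iteration, and when lo > hi it proves target is absent.

The other options fail:
(A) A[lo] <= target <= A[hi]: fails when target is not in A (e.g. target < A[0] already violates it before the loop), so it is not maintained in general.
(C) mid = index(target): mid is just the current probe; it equals index(target) only on the iteration that returns.
(D) lo + hi is constant: each iteration moves exactly one of lo, hi, so lo + hi changes (e.g. 0 + (n-1) becomes (mid+1) + (n-1)).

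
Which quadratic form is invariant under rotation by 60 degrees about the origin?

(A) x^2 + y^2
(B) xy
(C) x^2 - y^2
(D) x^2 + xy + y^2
A

Rotation by 60 degrees sends (x, y) to (x/2 - sqrt(3)y/2, sqrt(3)x/2 + y/2).
Substitute the transformed coordinates into each option and compare with the original:
(A) x^2 + y^2  ->  (x/2 - sqrt(3)y/2)^2 + (sqrt(3)x/2 + y/2)^2 = x^2 + y^2   [equals x^2 + y^2: invariant]
(B) xy  ->  (x/2 - sqrt(3)y/2)(sqrt(3)x/2 + y/2) = sqrt(3)x^2/4 - xy/2 - sqrt(3)y^2/4   [differs from xy: not invariant]
(C) x^2 - y^2  ->  (x/2 - sqrt(3)y/2)^2 - (sqrt(3)x/2 + y/2)^2 = -x^2/2 - sqrt(3)xy + y^2/2   [differs from x^2 - y^2: not invariant]
(D) x^2 + xy + y^2  ->  (x/2 - sqrt(3)y/2)^2 + (x/2 - sqrt(3)y/2)(sqrt(3)x/2 + y/2) + (sqrt(3)x/2 + y/2)^2 = sqrt(3)x^2/4 + x^2 - xy/2 - sqrt(3)y^2/4 + y^2   [differs from x^2 + xy + y^2: not invariant]

Only option (A), x^2 + y^2, is unchanged by the transformation.
x^2 + y^2 is the squared distance from the origin, which rotations preserve.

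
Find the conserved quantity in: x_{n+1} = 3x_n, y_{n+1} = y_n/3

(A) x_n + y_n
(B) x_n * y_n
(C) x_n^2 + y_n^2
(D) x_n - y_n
B

For the recurrence x_{n+1} = 3x_n, y_{n+1} = y_n/3:

x_{n+1} * y_{n+1} = (3x_n) * (y_n/3) = x_n * y_n
The product is conserved.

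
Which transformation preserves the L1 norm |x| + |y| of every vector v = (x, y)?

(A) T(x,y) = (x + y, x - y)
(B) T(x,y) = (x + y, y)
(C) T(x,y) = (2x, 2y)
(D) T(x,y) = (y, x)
D

A transformation preserves a norm if ||T(v)|| = ||v|| for every v; a single vector where the norm changes rules an option out.

(A) T(x,y) = (x + y, x - y): v = (1, 0) has norm |1| + |0| = 1, but T(v) = (1, 1) has norm 2 -- not preserved.
(B) T(x,y) = (x + y, y): v = (0, 1) has norm |0| + |1| = 1, but T(v) = (1, 1) has norm 2 -- not preserved.
(C) T(x,y) = (2x, 2y): v = (1, 0) has norm |1| + |0| = 1, but T(v) = (2, 0) has norm 2 -- not preserved.
(D) T(x,y) = (y, x): preserves the norm -- it only permutes the coordinates and/or flips signs, which leaves |x| + |y| unchanged.

Therefore the answer is (D).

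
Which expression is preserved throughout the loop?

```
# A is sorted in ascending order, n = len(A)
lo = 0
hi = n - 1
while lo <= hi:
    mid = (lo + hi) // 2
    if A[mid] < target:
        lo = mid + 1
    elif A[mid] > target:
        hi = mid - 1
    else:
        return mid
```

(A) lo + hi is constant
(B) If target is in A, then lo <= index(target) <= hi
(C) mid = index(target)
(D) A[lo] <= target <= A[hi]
B

A loop invariant must hold before the first iteration and be re-established by every execution of the body.

(B) If target is in A, then lo <= index(target) <= hi: Before the loop [lo, hi] = [0, n-1] covers every index. When A[mid] < target, sortedness puts target strictly to the right of mid, so setting lo = mid + 1 keeps index(target) in [lo, hi]; symmetrically for hi = mid - 1. Hence 'if target is in A then lo <= index(target) <= hi' holds after every iteration, and when lo > hi it proves target is absent.

The other options fail:
(A) lo + hi is constant: each iteration moves exactly one of lo, hi, so lo + hi changes (e.g. 0 + (n-1) becomes (mid+1) + (n-1)).
(C) mid = index(target): mid is just the current probe; it equals index(target) only on the iteration that returns.
(D) A[lo] <= target <= A[hi]: fails when target is not in A (e.g. target < A[0] already violates it before the loop), so it is not maintained in general.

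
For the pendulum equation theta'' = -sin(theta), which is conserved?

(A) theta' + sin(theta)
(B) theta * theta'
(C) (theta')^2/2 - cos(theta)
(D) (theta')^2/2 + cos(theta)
C

A first integral I satisfies dI/dt = 0 along every solution. Differentiate each option and use the equation of motion:
(A) d/dt[theta' + sin(theta)] = theta'' + cos(theta) theta' = -sin(theta) + theta' cos(theta), not identically 0
(B) d/dt[theta * theta'] = (theta')^2 + theta theta'' = (theta')^2 - theta sin(theta), not identically 0
(C) d/dt[(theta')^2/2 - cos(theta)] = theta' theta'' + sin(theta) theta' = theta'(-sin(theta)) + theta' sin(theta) = 0
(D) d/dt[(theta')^2/2 + cos(theta)] = theta' theta'' - sin(theta) theta' = -2 theta' sin(theta), not identically 0

Only (C) has zero time-derivative. This is the total energy: kinetic (theta')^2/2 plus potential -cos(theta).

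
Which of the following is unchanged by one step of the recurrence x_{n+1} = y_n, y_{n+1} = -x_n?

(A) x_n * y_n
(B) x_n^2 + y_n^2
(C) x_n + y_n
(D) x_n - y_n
B

For the recurrence x_{n+1} = y_n, y_{n+1} = -x_n:

x_{n+1}^2 + y_{n+1}^2 = y_n^2 + (-x_n)^2 = x_n^2 + y_n^2
The sum of squares is conserved (like energy in a harmonic oscillator).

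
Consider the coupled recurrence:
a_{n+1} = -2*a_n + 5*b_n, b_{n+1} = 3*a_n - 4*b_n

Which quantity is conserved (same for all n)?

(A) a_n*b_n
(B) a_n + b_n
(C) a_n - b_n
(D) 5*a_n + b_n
B

Replace a_n by a_{n+1} = -2*a_n + 5*b_n and b_n by b_{n+1} = 3*a_n - 4*b_n in each option and simplify:
(A) a_n*b_n  ->  (-2*a_n + 5*b_n)*(3*a_n - 4*b_n) = -6*a_n^2 + 23*a_n*b_n - 20*b_n^2   [not conserved]
(B) a_n + b_n  ->  (-2*a_n + 5*b_n) + (3*a_n - 4*b_n) = a_n + b_n   [conserved]
(C) a_n - b_n  ->  (-2*a_n + 5*b_n) - (3*a_n - 4*b_n) = -5*a_n + 9*b_n   [not conserved]
(D) 5*a_n + b_n  ->  5*(-2*a_n + 5*b_n) + (3*a_n - 4*b_n) = -7*a_n + 21*b_n   [not conserved]

Only (B) a_n + b_n returns to itself after one step, so it is the conserved quantity.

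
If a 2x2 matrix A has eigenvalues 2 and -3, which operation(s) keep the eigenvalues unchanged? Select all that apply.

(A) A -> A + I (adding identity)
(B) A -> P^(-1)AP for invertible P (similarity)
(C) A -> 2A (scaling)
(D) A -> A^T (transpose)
B and D

Eigenvalues are preserved by:
1. Similarity transformations: A -> P^(-1)AP (same characteristic polynomial)
2. Transpose: A^T has the same eigenvalues as A

Eigenvalues are NOT preserved by:
- Adding identity: eigenvalues become 2+1, -3+1
- Scaling: eigenvalues become 4, -6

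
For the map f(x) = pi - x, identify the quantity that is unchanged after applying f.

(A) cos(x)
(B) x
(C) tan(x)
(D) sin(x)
D

For f(x) = pi - x:
sin(pi - x) = sin(x), so sine is invariant under this transformation.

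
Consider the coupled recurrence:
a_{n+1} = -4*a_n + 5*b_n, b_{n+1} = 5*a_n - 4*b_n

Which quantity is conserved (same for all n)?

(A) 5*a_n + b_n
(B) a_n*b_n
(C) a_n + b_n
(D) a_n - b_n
C

Replace a_n by a_{n+1} = -4*a_n + 5*b_n and b_n by b_{n+1} = 5*a_n - 4*b_n in each option and simplify:
(A) 5*a_n + b_n  ->  5*(-4*a_n + 5*b_n) + (5*a_n - 4*b_n) = -15*a_n + 21*b_n   [not conserved]
(B) a_n*b_n  ->  (-4*a_n + 5*b_n)*(5*a_n - 4*b_n) = -20*a_n^2 + 41*a_n*b_n - 20*b_n^2   [not conserved]
(C) a_n + b_n  ->  (-4*a_n + 5*b_n) + (5*a_n - 4*b_n) = a_n + b_n   [conserved]
(D) a_n - b_n  ->  (-4*a_n + 5*b_n) - (5*a_n - 4*b_n) = -9*a_n + 9*b_n   [not conserved]

Only (C) a_n + b_n returns to itself after one step, so it is the conserved quantity.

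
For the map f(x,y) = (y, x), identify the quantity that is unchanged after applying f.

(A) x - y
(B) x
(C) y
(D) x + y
D

For f(x,y) = (y, x):
After applying f: x' = y, y' = x. So x' + y' = y + x = x + y.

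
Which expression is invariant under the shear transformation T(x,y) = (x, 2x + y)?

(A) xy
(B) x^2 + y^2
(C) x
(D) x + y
C

Under the shear T(x,y) = (x, 2x + y):
Substitute the transformed coordinates into each option and compare with the original:
(A) xy  ->  (x)(2x + y) = 2x^2 + xy   [differs from xy: not invariant]
(B) x^2 + y^2  ->  (x)^2 + (2x + y)^2 = 5x^2 + 4xy + y^2   [differs from x^2 + y^2: not invariant]
(C) x  ->  (x) = x   [equals x: invariant]
(D) x + y  ->  (x) + (2x + y) = 3x + y   [differs from x + y: not invariant]

Only option (C), x, is unchanged by the transformation.
A vertical shear moves points parallel to the y-axis, so the x-coordinate (and any function of x alone) is unchanged.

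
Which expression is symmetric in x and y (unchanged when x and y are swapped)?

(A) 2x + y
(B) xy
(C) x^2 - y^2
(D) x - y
B

A symmetric expression is unchanged when the variables are permuted; here the transformation to test is the swap (x, y) -> (y, x).
Substitute the transformed coordinates into each option and compare with the original:
(A) 2x + y  ->  2(y) + (x) = x + 2y   [differs from 2x + y: not invariant]
(B) xy  ->  (y)(x) = xy   [equals xy: invariant]
(C) x^2 - y^2  ->  (y)^2 - (x)^2 = -x^2 + y^2   [differs from x^2 - y^2: not invariant]
(D) x - y  ->  (y) - (x) = -x + y   [differs from x - y: not invariant]

Only option (B), xy, is unchanged by the transformation.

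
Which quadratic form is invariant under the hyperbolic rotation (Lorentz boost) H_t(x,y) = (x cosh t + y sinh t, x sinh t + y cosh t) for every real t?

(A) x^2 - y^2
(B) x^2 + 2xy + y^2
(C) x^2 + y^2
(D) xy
A

Write x' = x cosh t + y sinh t, y' = x sinh t + y cosh t and substitute into each option:
(A) x^2 - y^2: (x cosh t + y sinh t)^2 - (x sinh t + y cosh t)^2 = x^2(cosh^2 t - sinh^2 t) + 2xy(cosh t sinh t - sinh t cosh t) + y^2(sinh^2 t - cosh^2 t) = x^2 - y^2   [invariant, using cosh^2 t - sinh^2 t = 1]
(B) x^2 + 2xy + y^2: (x' + y')^2 with x' + y' = (x + y)(cosh t + sinh t) = (x + y)e^t, so it becomes (x + y)^2 e^(2t)   [not invariant for t != 0]
(C) x^2 + y^2: (x cosh t + y sinh t)^2 + (x sinh t + y cosh t)^2 = (x^2 + y^2)(cosh^2 t + sinh^2 t) + 4xy sinh t cosh t = (x^2 + y^2) cosh 2t + 2xy sinh 2t   [not invariant for t != 0]
(D) xy: (x cosh t + y sinh t)(x sinh t + y cosh t) = xy(cosh^2 t + sinh^2 t) + (x^2 + y^2) sinh t cosh t = xy cosh 2t + (x^2 + y^2)(sinh 2t)/2   [not invariant for t != 0]

Only (A) x^2 - y^2 is unchanged; it is the Minkowski form preserved by Lorentz boosts, just as x^2 + y^2 is preserved by ordinary rotations.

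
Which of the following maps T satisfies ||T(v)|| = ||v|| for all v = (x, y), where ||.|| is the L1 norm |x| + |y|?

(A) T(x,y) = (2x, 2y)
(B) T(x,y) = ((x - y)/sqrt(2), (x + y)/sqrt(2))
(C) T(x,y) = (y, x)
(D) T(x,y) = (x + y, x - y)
C

A transformation preserves a norm if ||T(v)|| = ||v|| for every v; a single vector where the norm changes rules an option out.

(A) T(x,y) = (2x, 2y): v = (1, 0) has norm |1| + |0| = 1, but T(v) = (2, 0) has norm 2 -- not preserved.
(B) T(x,y) = ((x - y)/sqrt(2), (x + y)/sqrt(2)): v = (1, 0) has norm |1| + |0| = 1, but T(v) = (sqrt(2)/2, sqrt(2)/2) has norm sqrt(2) -- not preserved.
(C) T(x,y) = (y, x): preserves the norm -- it only permutes the coordinates and/or flips signs, which leaves |x| + |y| unchanged.
(D) T(x,y) = (x + y, x - y): v = (1, 0) has norm |1| + |0| = 1, but T(v) = (1, 1) has norm 2 -- not preserved.

Therefore the answer is (C).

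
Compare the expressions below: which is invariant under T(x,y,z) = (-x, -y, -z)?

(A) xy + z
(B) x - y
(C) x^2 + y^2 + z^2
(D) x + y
C

Apply T(x,y,z) = (-x, -y, -z) to each option, i.e. replace (x, y, z) by the transformed coordinates.
Substitute the transformed coordinates into each option and compare with the original:
(A) xy + z  ->  (-x)(-y) + (-z) = xy - z   [differs from xy + z: not invariant]
(B) x - y  ->  (-x) - (-y) = -x + y   [differs from x - y: not invariant]
(C) x^2 + y^2 + z^2  ->  (-x)^2 + (-y)^2 + (-z)^2 = x^2 + y^2 + z^2   [equals x^2 + y^2 + z^2: invariant]
(D) x + y  ->  (-x) + (-y) = -x - y   [differs from x + y: not invariant]

Only option (C), x^2 + y^2 + z^2, is unchanged by the transformation.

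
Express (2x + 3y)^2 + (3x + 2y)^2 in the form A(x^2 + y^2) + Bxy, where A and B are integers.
13(x^2 + y^2) + 24xy

Expanding: (2x + 3y)^2 = 4x^2 + 12xy + 9y^2
(3x + 2y)^2 = 9x^2 + 12xy + 4y^2
Sum = (4+9)(x^2+y^2) + 24xy = 13(x^2 + y^2) + 24xy
This is symmetric in x and y.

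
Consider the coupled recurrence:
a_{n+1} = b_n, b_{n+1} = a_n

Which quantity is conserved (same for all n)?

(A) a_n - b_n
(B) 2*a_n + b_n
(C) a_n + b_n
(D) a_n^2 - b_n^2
C

Replace a_n by a_{n+1} = b_n and b_n by b_{n+1} = a_n in each option and simplify:
(A) a_n - b_n  ->  (b_n) - (a_n) = -a_n + b_n   [not conserved]
(B) 2*a_n + b_n  ->  2*(b_n) + (a_n) = a_n + 2*b_n   [not conserved]
(C) a_n + b_n  ->  (b_n) + (a_n) = a_n + b_n   [conserved]
(D) a_n^2 - b_n^2  ->  (b_n)^2 - (a_n)^2 = -a_n^2 + b_n^2   [not conserved]

Only (C) a_n + b_n returns to itself after one step, so it is the conserved quantity.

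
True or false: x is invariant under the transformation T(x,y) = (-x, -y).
False

Substitute T(x,y) = (-x, -y) into the expression and compare with the original.

Original: x
After applying T: (-x) = -x

This differs from the original x (difference: -2x), so the expression is NOT invariant.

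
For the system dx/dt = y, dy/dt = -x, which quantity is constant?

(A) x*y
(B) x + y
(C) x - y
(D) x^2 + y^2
D

A first integral I satisfies dI/dt = 0 along every solution. Differentiate each option and use the equation of motion:
(A) d/dt[x*y] = (dx/dt)y + x(dy/dt) = y^2 - x^2, not identically 0
(B) d/dt[x + y] = y + (-x) = y - x, not identically 0
(C) d/dt[x - y] = y - (-x) = x + y, not identically 0
(D) d/dt[x^2 + y^2] = 2x*dx/dt + 2y*dy/dt = 2x*y + 2y*(-x) = 0

Only (D) has zero time-derivative. So x^2 + y^2 (the squared radius; trajectories are circles) is the conserved quantity.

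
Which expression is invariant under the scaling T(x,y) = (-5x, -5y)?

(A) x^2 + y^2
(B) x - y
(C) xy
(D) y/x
D

Under the uniform scaling T(x,y) = (-5x, -5y):
Substitute the transformed coordinates into each option and compare with the original:
(A) x^2 + y^2  ->  (-5x)^2 + (-5y)^2 = 25x^2 + 25y^2   [differs from x^2 + y^2: not invariant]
(B) x - y  ->  (-5x) - (-5y) = -5x + 5y   [differs from x - y: not invariant]
(C) xy  ->  (-5x)(-5y) = 25xy   [differs from xy: not invariant]
(D) y/x  ->  (-5y)/(-5x) = y/x   [equals y/x: invariant]

Only option (D), y/x, is unchanged by the transformation.
The common factor -5 cancels in a ratio of coordinates, while sums, products and sums of squares pick up factors of -5 or 25.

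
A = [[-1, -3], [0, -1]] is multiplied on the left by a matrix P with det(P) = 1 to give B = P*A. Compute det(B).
1

By the multiplicative property of determinants, det(B) = det(P*A) = det(P) * det(A) = det(A),
so the determinant is invariant under multiplication by any determinant-1 matrix; we just need det(A).

det(A) = (-1)(-1) - (-3)(0) = 1 - 0 = 1

Therefore det(B) = 1 * 1 = 1.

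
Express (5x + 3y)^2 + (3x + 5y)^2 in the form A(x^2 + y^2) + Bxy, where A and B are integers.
34(x^2 + y^2) + 60xy

Expanding: (5x + 3y)^2 = 25x^2 + 30xy + 9y^2
(3x + 5y)^2 = 9x^2 + 30xy + 25y^2
Sum = (25+9)(x^2+y^2) + 60xy = 34(x^2 + y^2) + 60xy
This is symmetric in x and y.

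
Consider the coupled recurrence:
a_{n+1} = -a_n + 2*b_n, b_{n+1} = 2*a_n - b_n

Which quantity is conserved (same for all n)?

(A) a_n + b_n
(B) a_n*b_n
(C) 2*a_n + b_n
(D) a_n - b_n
A

Replace a_n by a_{n+1} = -a_n + 2*b_n and b_n by b_{n+1} = 2*a_n - b_n in each option and simplify:
(A) a_n + b_n  ->  (-a_n + 2*b_n) + (2*a_n - b_n) = a_n + b_n   [conserved]
(B) a_n*b_n  ->  (-a_n + 2*b_n)*(2*a_n - b_n) = -2*a_n^2 + 5*a_n*b_n - 2*b_n^2   [not conserved]
(C) 2*a_n + b_n  ->  2*(-a_n + 2*b_n) + (2*a_n - b_n) = 3*b_n   [not conserved]
(D) a_n - b_n  ->  (-a_n + 2*b_n) - (2*a_n - b_n) = -3*a_n + 3*b_n   [not conserved]

Only (A) a_n + b_n returns to itself after one step, so it is the conserved quantity.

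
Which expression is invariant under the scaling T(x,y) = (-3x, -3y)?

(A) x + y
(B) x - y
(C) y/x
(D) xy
C

Under the uniform scaling T(x,y) = (-3x, -3y):
Substitute the transformed coordinates into each option and compare with the original:
(A) x + y  ->  (-3x) + (-3y) = -3x - 3y   [differs from x + y: not invariant]
(B) x - y  ->  (-3x) - (-3y) = -3x + 3y   [differs from x - y: not invariant]
(C) y/x  ->  (-3y)/(-3x) = y/x   [equals y/x: invariant]
(D) xy  ->  (-3x)(-3y) = 9xy   [differs from xy: not invariant]

Only option (C), y/x, is unchanged by the transformation.
The common factor -3 cancels in a ratio of coordinates, while sums, products and sums of squares pick up factors of -3 or 9.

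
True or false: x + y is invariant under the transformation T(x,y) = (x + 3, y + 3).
False

Substitute T(x,y) = (x + 3, y + 3) into the expression and compare with the original.

Original: x + y
After applying T: (x + 3) + (y + 3) = x + y + 6

This differs from the original x + y (difference: 6), so the expression is NOT invariant.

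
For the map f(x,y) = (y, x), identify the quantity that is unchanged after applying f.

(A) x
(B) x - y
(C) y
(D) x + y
D

For f(x,y) = (y, x):
After applying f: x' = y, y' = x. So x' + y' = y + x = x + y.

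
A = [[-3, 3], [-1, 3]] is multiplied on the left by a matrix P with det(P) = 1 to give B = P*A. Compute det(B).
-6

By the multiplicative property of determinants, det(B) = det(P*A) = det(P) * det(A) = det(A),
so the determinant is invariant under multiplication by any determinant-1 matrix; we just need det(A).

det(A) = (-3)(3) - (3)(-1) = -9 - (-3) = -6

Therefore det(B) = 1 * (-6) = -6.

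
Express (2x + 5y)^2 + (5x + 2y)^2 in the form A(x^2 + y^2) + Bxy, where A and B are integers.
29(x^2 + y^2) + 40xy

Expanding: (2x + 5y)^2 = 4x^2 + 20xy + 25y^2
(5x + 2y)^2 = 25x^2 + 20xy + 4y^2
Sum = (4+25)(x^2+y^2) + 40xy = 29(x^2 + y^2) + 40xy
This is symmetric in x and y.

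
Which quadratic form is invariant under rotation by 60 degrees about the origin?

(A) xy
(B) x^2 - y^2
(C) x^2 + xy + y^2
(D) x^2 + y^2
D

Rotation by 60 degrees sends (x, y) to (x/2 - sqrt(3)y/2, sqrt(3)x/2 + y/2).
Substitute the transformed coordinates into each option and compare with the original:
(A) xy  ->  (x/2 - sqrt(3)y/2)(sqrt(3)x/2 + y/2) = sqrt(3)x^2/4 - xy/2 - sqrt(3)y^2/4   [differs from xy: not invariant]
(B) x^2 - y^2  ->  (x/2 - sqrt(3)y/2)^2 - (sqrt(3)x/2 + y/2)^2 = -x^2/2 - sqrt(3)xy + y^2/2   [differs from x^2 - y^2: not invariant]
(C) x^2 + xy + y^2  ->  (x/2 - sqrt(3)y/2)^2 + (x/2 - sqrt(3)y/2)(sqrt(3)x/2 + y/2) + (sqrt(3)x/2 + y/2)^2 = sqrt(3)x^2/4 + x^2 - xy/2 - sqrt(3)y^2/4 + y^2   [differs from x^2 + xy + y^2: not invariant]
(D) x^2 + y^2  ->  (x/2 - sqrt(3)y/2)^2 + (sqrt(3)x/2 + y/2)^2 = x^2 + y^2   [equals x^2 + y^2: invariant]

Only option (D), x^2 + y^2, is unchanged by the transformation.
x^2 + y^2 is the squared distance from the origin, which rotations preserve.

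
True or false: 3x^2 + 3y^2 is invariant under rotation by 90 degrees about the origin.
True

Applying rotation by 90 degrees: x' = x*cos(90 degrees) - y*sin(90 degrees) = -y, y' = x*sin(90 degrees) + y*cos(90 degrees) = x

Substituting into 3x^2 + 3y^2:
3(-y)^2 + 3(x)^2
= 3x^2 + 3y^2

This equals the original expression 3x^2 + 3y^2, so it IS invariant.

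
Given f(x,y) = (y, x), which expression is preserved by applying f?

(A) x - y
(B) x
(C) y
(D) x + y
D

For f(x,y) = (y, x):
After applying f: x' = y, y' = x. So x' + y' = y + x = x + y.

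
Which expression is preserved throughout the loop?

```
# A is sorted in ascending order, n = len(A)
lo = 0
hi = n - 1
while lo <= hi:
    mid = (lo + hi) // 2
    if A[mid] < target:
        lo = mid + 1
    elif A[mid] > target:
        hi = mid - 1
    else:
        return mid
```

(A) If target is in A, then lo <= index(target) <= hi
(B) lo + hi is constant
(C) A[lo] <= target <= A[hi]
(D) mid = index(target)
A

A loop invariant must hold before the first iteration and be re-established by every execution of the body.

(A) If target is in A, then lo <= index(target) <= hi: Before the loop [lo, hi] = [0, n-1] covers every index. When A[mid] < target, sortedness puts target strictly to the right of mid, so setting lo = mid + 1 keeps index(target) in [lo, hi]; symmetrically for hi = mid - 1. Hence 'if target is in A then lo <= index(target) <= hi' holds after every iteration, and when lo > hi it proves target is absent.

The other options fail:
(B) lo + hi is constant: each iteration moves exactly one of lo, hi, so lo + hi changes (e.g. 0 + (n-1) becomes (mid+1) + (n-1)).
(C) A[lo] <= target <= A[hi]: fails when target is not in A (e.g. target < A[0] already violates it before the loop), so it is not maintained in general.
(D) mid = index(target): mid is just the current probe; it equals index(target) only on the iteration that returns.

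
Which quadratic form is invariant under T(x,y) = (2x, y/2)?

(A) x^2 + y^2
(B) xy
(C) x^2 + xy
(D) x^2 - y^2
B

T multiplies x by 2 and divides y by 2.
Substitute the transformed coordinates into each option and compare with the original:
(A) x^2 + y^2  ->  (2x)^2 + (y/2)^2 = 4x^2 + y^2/4   [differs from x^2 + y^2: not invariant]
(B) xy  ->  (2x)(y/2) = xy   [equals xy: invariant]
(C) x^2 + xy  ->  (2x)^2 + (2x)(y/2) = 4x^2 + xy   [differs from x^2 + xy: not invariant]
(D) x^2 - y^2  ->  (2x)^2 - (y/2)^2 = 4x^2 - y^2/4   [differs from x^2 - y^2: not invariant]

Only option (B), xy, is unchanged by the transformation.
The factors 2 and 1/2 cancel only in the pure product xy.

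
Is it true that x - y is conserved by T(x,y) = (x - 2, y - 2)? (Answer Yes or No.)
Yes

Substitute T(x,y) = (x - 2, y - 2) into the expression and compare with the original.

Original: x - y
After applying T: (x - 2) - (y - 2) = x - y

This is identical to the original x - y, so the expression is invariant.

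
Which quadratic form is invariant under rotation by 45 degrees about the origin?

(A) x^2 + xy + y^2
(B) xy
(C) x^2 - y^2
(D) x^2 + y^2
D

Rotation by 45 degrees sends (x, y) to (sqrt(2)x/2 - sqrt(2)y/2, sqrt(2)x/2 + sqrt(2)y/2).
Substitute the transformed coordinates into each option and compare with the original:
(A) x^2 + xy + y^2  ->  (sqrt(2)x/2 - sqrt(2)y/2)^2 + (sqrt(2)x/2 - sqrt(2)y/2)(sqrt(2)x/2 + sqrt(2)y/2) + (sqrt(2)x/2 + sqrt(2)y/2)^2 = 3x^2/2 + y^2/2   [differs from x^2 + xy + y^2: not invariant]
(B) xy  ->  (sqrt(2)x/2 - sqrt(2)y/2)(sqrt(2)x/2 + sqrt(2)y/2) = x^2/2 - y^2/2   [differs from xy: not invariant]
(C) x^2 - y^2  ->  (sqrt(2)x/2 - sqrt(2)y/2)^2 - (sqrt(2)x/2 + sqrt(2)y/2)^2 = -2xy   [differs from x^2 - y^2: not invariant]
(D) x^2 + y^2  ->  (sqrt(2)x/2 - sqrt(2)y/2)^2 + (sqrt(2)x/2 + sqrt(2)y/2)^2 = x^2 + y^2   [equals x^2 + y^2: invariant]

Only option (D), x^2 + y^2, is unchanged by the transformation.
x^2 + y^2 is the squared distance from the origin, which rotations preserve.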